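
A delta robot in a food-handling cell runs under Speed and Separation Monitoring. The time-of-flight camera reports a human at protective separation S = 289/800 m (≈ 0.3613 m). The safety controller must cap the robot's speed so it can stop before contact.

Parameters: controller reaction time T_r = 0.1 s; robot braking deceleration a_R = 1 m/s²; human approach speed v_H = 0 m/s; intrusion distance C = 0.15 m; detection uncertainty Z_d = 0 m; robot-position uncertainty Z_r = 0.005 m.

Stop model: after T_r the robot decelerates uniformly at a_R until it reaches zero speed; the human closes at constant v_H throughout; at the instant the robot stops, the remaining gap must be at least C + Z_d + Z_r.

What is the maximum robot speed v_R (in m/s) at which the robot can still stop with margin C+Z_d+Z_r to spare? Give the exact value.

v_R_max = 11/20 m/s = 0.5500 m/s

quadratic (1/2)·v² + (1/10)·v + (-33/160) = 0
  disc = (1/10)² − 4·(1/2)·(-33/160) = 169/400 ; √disc = 13/20
  v_R = (−(1/10) + 13/20) / (2·(1/2)) = 11/20 m/s
check:
braking lasts T_s = (11/20)/1 = 0.5500 s
robot in T_r: 0.5500·0.1000 = 0.0550 m
robot under decel: 0.5500²/(2·1.0000) = 0.1512 m
human over T_r+T_s: 0.0000·(0.1000+0.5500) = 0.0000 m
residual clearance needed = 0.1500+0.0000+0.0050 = 0.1550 m
sum ≈ 0.0550+0.1512+0.0000+0.1550 ≈ 0.3613 m = S ✓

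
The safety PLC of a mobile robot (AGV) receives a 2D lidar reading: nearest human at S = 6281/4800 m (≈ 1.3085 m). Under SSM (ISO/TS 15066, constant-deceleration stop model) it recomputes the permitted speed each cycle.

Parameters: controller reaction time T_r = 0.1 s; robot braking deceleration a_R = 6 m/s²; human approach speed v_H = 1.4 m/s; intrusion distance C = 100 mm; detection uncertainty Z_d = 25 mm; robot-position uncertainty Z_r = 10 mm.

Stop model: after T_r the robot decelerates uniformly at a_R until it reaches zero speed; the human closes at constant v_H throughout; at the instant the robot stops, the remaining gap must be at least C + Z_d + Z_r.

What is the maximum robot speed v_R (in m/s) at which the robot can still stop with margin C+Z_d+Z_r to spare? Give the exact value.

v_R_max = 41/20 m/s = 2.0500 m/s

quadratic (1/12)·v² + (1/3)·v + (-4961/4800) = 0
  disc = (1/3)² − 4·(1/12)·(-4961/4800) = 729/1600 ; √disc = 27/40
  v_R = (−(1/3) + 27/40) / (2·(1/12)) = 41/20 m/s
check:
stop time T_s = (41/20)/6 = 0.3417 s
reaction-phase robot travel = 2.0500·0.1000 = 0.2050 m
robot covers 2.0500·0.3417 − ½·6.0000·0.3417² = 0.3502 m while stopping
human closes 1.4000·0.4417 = 0.6183 m
residual clearance needed = 0.1000+0.0250+0.0100 = 0.1350 m
sum ≈ 0.2050+0.3502+0.6183+0.1350 ≈ 1.3085 m = S ✓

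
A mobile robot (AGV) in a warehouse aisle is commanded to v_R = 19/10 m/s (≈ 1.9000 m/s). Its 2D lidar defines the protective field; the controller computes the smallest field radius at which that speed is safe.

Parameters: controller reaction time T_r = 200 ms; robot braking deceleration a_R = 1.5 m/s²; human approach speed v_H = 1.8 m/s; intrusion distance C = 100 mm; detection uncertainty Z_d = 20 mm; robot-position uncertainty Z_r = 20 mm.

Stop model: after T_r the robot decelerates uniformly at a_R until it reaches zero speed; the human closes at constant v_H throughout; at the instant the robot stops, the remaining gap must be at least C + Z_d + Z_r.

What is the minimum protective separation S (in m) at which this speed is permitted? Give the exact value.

S_min = 1309/300 m = 4.3633 m

T_s = v_R/a_R = (19/10)/(3/2) = 1.2667 s
robot in T_r: 1.9000·0.2000 = 0.3800 m
braking distance = 1.9000²/(2·1.5000) = 1.2033 m
person approaches 1.8000·(0.2000+1.2667) = 2.6400 m
C+Z_d+Z_r = 0.1000+0.0200+0.0200 = 0.1400 m
S_min ≈ 0.3800+1.2033+2.6400+0.1400  ⇒  S_min = 1309/300 m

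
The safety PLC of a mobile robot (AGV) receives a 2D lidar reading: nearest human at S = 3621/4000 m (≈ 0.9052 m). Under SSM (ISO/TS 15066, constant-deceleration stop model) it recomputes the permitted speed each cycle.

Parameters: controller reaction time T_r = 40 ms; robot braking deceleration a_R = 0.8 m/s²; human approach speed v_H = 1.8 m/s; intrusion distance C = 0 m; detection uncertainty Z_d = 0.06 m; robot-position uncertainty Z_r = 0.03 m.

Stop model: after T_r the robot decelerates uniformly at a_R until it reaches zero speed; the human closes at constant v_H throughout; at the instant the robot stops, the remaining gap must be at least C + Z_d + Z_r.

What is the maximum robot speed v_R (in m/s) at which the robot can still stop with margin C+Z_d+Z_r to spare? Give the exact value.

quadratic (5/8)·v² + (229/100)·v + (-2973/4000) = 0
  disc = (229/100)² − 4·(5/8)·(-2973/4000) = 284089/40000 ; √disc = 533/200
  v_R = (−(229/100) + 533/200) / (2·(5/8)) = 3/10 m/s
check:
braking lasts T_s = (3/10)/(4/5) = 0.3750 s
robot in T_r: 0.3000·0.0400 = 0.0120 m
braking distance = 0.3000²/(2·0.8000) = 0.0563 m
person approaches 1.8000·(0.0400+0.3750) = 0.7470 m
residual clearance needed = 0.0000+0.0600+0.0300 = 0.0900 m
sum ≈ 0.0120+0.0563+0.7470+0.0900 ≈ 0.9052 m = S ✓

v_R_max = 3/10 m/s = 0.3000 m/s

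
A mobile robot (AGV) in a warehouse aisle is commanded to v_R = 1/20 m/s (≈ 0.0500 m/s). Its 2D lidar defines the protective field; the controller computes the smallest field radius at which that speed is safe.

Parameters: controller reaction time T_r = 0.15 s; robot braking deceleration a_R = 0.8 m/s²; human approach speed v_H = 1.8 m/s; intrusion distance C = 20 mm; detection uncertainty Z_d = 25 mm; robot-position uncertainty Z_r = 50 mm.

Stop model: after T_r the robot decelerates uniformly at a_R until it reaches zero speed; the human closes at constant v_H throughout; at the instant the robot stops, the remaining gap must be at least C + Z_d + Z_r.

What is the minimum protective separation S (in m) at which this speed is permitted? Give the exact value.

braking lasts T_s = (1/20)/(4/5) = 0.0625 s
robot covers v_R·T_r = 0.0500·0.1500 = 0.0075 m before braking
robot under decel: 0.0500²/(2·0.8000) = 0.0016 m
person approaches 1.8000·(0.1500+0.0625) = 0.3825 m
margins: 0.0200+0.0250+0.0500 = 0.0950 m
S_min ≈ 0.0075+0.0016+0.3825+0.0950  ⇒  S_min = 1557/3200 m

S_min = 1557/3200 m = 0.4866 m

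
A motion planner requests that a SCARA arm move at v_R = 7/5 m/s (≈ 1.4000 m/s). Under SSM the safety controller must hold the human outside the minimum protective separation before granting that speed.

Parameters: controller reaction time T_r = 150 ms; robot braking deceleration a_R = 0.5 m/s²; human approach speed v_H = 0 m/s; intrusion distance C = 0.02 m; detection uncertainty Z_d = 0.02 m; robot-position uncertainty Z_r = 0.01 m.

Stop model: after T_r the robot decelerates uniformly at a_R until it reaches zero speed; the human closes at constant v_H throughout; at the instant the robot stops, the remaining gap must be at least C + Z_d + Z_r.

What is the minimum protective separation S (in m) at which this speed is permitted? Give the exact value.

T_s = v_R/a_R = (7/5)/(1/2) = 2.8000 s
reaction-phase robot travel = 1.4000·0.1500 = 0.2100 m
robot covers 1.4000·2.8000 − ½·0.5000·2.8000² = 1.9600 m while stopping
human closes 0.0000·2.9500 = 0.0000 m
residual clearance needed = 0.0200+0.0200+0.0100 = 0.0500 m
S_min ≈ 0.2100+1.9600+0.0000+0.0500  ⇒  S_min = 111/50 m

S_min = 111/50 m = 2.2200 m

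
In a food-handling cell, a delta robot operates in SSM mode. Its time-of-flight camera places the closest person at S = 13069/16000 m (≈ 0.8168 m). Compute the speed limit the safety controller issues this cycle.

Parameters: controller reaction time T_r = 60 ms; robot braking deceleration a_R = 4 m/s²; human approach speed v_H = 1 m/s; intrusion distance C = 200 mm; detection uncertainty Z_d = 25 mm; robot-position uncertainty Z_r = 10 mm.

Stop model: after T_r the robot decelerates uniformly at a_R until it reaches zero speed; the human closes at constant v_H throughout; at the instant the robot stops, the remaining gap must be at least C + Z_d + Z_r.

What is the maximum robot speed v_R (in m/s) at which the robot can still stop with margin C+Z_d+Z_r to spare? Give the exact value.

quadratic (1/8)·v² + (31/100)·v + (-8349/16000) = 0
  disc = (31/100)² − 4·(1/8)·(-8349/16000) = 57121/160000 ; √disc = 239/400
  v_R = (−(31/100) + 239/400) / (2·(1/8)) = 23/20 m/s
check:
braking lasts T_s = (23/20)/4 = 0.2875 s
robot in T_r: 1.1500·0.0600 = 0.0690 m
robot covers 1.1500·0.2875 − ½·4.0000·0.2875² = 0.1653 m while stopping
person approaches 1.0000·(0.0600+0.2875) = 0.3475 m
margins: 0.2000+0.0250+0.0100 = 0.2350 m
sum ≈ 0.0690+0.1653+0.3475+0.2350 ≈ 0.8168 m = S ✓

v_R_max = 23/20 m/s = 1.1500 m/s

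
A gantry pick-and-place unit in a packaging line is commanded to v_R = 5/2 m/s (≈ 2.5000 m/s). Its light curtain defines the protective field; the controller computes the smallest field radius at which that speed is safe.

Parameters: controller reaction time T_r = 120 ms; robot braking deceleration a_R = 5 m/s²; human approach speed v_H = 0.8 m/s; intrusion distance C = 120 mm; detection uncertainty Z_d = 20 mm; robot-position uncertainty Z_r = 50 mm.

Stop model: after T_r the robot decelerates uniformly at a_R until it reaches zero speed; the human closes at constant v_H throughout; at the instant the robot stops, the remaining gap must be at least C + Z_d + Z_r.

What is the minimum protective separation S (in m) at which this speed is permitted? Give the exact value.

S_min = 1611/1000 m = 1.6110 m

braking lasts T_s = (5/2)/5 = 0.5000 s
robot in T_r: 2.5000·0.1200 = 0.3000 m
robot covers 2.5000·0.5000 − ½·5.0000·0.5000² = 0.6250 m while stopping
human closes 0.8000·0.6200 = 0.4960 m
margins: 0.1200+0.0200+0.0500 = 0.1900 m
S_min ≈ 0.3000+0.6250+0.4960+0.1900  ⇒  S_min = 1611/1000 m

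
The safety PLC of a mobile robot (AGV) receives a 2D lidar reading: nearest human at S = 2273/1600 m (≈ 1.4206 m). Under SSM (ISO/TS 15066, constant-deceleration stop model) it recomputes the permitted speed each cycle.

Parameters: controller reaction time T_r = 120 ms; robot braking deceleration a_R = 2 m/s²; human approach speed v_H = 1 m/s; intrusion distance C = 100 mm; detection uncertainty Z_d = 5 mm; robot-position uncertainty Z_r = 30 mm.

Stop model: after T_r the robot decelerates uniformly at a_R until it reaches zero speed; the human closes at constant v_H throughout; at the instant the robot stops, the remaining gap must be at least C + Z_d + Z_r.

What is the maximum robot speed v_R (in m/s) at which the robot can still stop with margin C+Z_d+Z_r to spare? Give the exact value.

v_R_max = 5/4 m/s = 1.2500 m/s

collect terms ⇒ (1/4)·v_R² + (31/50)·v_R + (-373/320) = 0
  disc = (31/50)² − 4·(1/4)·(-373/320) = 62001/40000 ; √disc = 249/200
  v_R = (−(31/50) + 249/200) / (2·(1/4)) = 5/4 m/s
check:
T_s = v_R/a_R = (5/4)/2 = 0.6250 s
robot in T_r: 1.2500·0.1200 = 0.1500 m
robot under decel: 1.2500²/(2·2.0000) = 0.3906 m
human over T_r+T_s: 1.0000·(0.1200+0.6250) = 0.7450 m
margins: 0.1000+0.0050+0.0300 = 0.1350 m
sum ≈ 0.1500+0.3906+0.7450+0.1350 ≈ 1.4206 m = S ✓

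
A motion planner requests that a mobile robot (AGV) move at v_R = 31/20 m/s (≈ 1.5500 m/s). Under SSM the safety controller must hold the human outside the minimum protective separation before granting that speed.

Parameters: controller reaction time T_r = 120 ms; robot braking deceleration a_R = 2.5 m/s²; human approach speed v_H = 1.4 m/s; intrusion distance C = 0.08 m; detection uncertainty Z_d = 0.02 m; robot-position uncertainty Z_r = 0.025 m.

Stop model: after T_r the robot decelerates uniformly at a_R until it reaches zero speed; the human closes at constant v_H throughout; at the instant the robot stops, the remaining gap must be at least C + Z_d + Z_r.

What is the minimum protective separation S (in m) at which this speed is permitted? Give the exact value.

stop time T_s = (31/20)/(5/2) = 0.6200 s
reaction-phase robot travel = 1.5500·0.1200 = 0.1860 m
braking distance = 1.5500²/(2·2.5000) = 0.4805 m
human over T_r+T_s: 1.4000·(0.1200+0.6200) = 1.0360 m
margins: 0.0800+0.0200+0.0250 = 0.1250 m
S_min ≈ 0.1860+0.4805+1.0360+0.1250  ⇒  S_min = 731/400 m

S_min = 731/400 m = 1.8275 m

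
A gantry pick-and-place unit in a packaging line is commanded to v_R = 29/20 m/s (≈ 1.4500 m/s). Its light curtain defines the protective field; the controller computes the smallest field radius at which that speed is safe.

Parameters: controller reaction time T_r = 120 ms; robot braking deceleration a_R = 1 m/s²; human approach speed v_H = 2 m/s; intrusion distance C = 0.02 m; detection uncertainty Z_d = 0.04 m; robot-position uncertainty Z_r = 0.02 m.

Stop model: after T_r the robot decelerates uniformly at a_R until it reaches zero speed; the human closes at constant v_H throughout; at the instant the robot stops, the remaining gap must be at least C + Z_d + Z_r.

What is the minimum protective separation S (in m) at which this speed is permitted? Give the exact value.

braking lasts T_s = (29/20)/1 = 1.4500 s
robot in T_r: 1.4500·0.1200 = 0.1740 m
robot covers 1.4500·1.4500 − ½·1.0000·1.4500² = 1.0513 m while stopping
person approaches 2.0000·(0.1200+1.4500) = 3.1400 m
residual clearance needed = 0.0200+0.0400+0.0200 = 0.0800 m
S_min ≈ 0.1740+1.0513+3.1400+0.0800  ⇒  S_min = 17781/4000 m

S_min = 17781/4000 m = 4.4452 m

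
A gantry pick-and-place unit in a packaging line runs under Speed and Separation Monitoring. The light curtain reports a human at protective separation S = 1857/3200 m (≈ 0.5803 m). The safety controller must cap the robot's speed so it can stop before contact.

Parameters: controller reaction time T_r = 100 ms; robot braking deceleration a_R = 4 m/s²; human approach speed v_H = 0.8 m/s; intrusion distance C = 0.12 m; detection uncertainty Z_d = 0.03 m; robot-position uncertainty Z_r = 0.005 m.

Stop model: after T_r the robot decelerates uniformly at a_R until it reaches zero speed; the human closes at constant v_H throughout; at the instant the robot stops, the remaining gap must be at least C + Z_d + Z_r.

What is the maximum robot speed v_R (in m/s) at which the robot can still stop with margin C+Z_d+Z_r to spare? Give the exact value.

quadratic (1/8)·v² + (3/10)·v + (-221/640) = 0
  disc = (3/10)² − 4·(1/8)·(-221/640) = 1681/6400 ; √disc = 41/80
  v_R = (−(3/10) + 41/80) / (2·(1/8)) = 17/20 m/s
check:
braking lasts T_s = (17/20)/4 = 0.2125 s
reaction-phase robot travel = 0.8500·0.1000 = 0.0850 m
braking distance = 0.8500²/(2·4.0000) = 0.0903 m
person approaches 0.8000·(0.1000+0.2125) = 0.2500 m
C+Z_d+Z_r = 0.1200+0.0300+0.0050 = 0.1550 m
sum ≈ 0.0850+0.0903+0.2500+0.1550 ≈ 0.5803 m = S ✓

v_R_max = 17/20 m/s = 0.8500 m/s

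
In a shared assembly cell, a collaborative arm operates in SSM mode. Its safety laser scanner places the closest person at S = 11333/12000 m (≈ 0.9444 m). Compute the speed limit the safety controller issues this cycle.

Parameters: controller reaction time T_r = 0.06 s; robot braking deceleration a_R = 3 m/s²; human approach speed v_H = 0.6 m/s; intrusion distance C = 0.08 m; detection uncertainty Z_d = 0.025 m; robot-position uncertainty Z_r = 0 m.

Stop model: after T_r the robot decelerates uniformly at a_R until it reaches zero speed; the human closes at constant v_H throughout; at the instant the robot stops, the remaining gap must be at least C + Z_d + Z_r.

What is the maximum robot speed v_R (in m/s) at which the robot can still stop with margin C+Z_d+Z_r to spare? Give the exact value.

v_R_max = 31/20 m/s = 1.5500 m/s

at the boundary: (1/6)·v² + (13/50)·v + (-9641/12000) = 0
  disc = (13/50)² − 4·(1/6)·(-9641/12000) = 54289/90000 ; √disc = 233/300
  v_R = (−(13/50) + 233/300) / (2·(1/6)) = 31/20 m/s
check:
T_s = v_R/a_R = (31/20)/3 = 0.5167 s
reaction-phase robot travel = 1.5500·0.0600 = 0.0930 m
robot covers 1.5500·0.5167 − ½·3.0000·0.5167² = 0.4004 m while stopping
human closes 0.6000·0.5767 = 0.3460 m
C+Z_d+Z_r = 0.0800+0.0250+0.0000 = 0.1050 m
sum ≈ 0.0930+0.4004+0.3460+0.1050 ≈ 0.9444 m = S ✓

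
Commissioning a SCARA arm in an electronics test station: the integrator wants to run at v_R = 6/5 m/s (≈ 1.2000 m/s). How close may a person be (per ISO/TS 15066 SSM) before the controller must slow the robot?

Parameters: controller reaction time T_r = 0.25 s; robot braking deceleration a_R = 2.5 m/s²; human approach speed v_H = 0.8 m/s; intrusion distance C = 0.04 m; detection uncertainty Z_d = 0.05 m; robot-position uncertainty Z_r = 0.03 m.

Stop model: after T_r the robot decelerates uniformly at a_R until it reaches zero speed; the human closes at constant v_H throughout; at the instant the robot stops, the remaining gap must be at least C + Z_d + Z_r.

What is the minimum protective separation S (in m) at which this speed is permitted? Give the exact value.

S_min = 323/250 m = 1.2920 m

T_s = v_R/a_R = (6/5)/(5/2) = 0.4800 s
robot in T_r: 1.2000·0.2500 = 0.3000 m
robot covers 1.2000·0.4800 − ½·2.5000·0.4800² = 0.2880 m while stopping
human over T_r+T_s: 0.8000·(0.2500+0.4800) = 0.5840 m
residual clearance needed = 0.0400+0.0500+0.0300 = 0.1200 m
S_min ≈ 0.3000+0.2880+0.5840+0.1200  ⇒  S_min = 323/250 m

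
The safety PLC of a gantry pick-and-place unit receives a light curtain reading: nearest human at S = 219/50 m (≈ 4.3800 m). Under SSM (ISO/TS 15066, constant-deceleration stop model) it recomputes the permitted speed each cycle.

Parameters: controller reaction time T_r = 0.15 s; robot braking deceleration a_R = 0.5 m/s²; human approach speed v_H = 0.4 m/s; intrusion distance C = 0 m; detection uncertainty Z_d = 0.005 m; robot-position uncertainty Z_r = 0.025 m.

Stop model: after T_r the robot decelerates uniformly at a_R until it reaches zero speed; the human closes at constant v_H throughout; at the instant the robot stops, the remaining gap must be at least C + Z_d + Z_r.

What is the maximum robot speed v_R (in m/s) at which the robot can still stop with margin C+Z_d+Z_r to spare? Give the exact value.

quadratic (1)·v² + (19/20)·v + (-429/100) = 0
  disc = (19/20)² − 4·(1)·(-429/100) = 289/16 ; √disc = 17/4
  v_R = (−(19/20) + 17/4) / (2·(1)) = 33/20 m/s
check:
braking lasts T_s = (33/20)/(1/2) = 3.3000 s
robot covers v_R·T_r = 1.6500·0.1500 = 0.2475 m before braking
robot covers 1.6500·3.3000 − ½·0.5000·3.3000² = 2.7225 m while stopping
person approaches 0.4000·(0.1500+3.3000) = 1.3800 m
residual clearance needed = 0.0000+0.0050+0.0250 = 0.0300 m
sum ≈ 0.2475+2.7225+1.3800+0.0300 ≈ 4.3800 m = S ✓

v_R_max = 33/20 m/s = 1.6500 m/s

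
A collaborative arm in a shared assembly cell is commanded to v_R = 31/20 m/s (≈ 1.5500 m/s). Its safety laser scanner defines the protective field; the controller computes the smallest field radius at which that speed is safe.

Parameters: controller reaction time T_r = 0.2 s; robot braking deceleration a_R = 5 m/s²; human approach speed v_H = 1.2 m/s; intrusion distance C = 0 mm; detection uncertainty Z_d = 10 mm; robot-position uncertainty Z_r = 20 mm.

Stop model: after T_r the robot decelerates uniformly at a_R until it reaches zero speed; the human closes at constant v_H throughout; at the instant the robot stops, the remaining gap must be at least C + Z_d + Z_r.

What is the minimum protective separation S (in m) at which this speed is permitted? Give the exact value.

S_min = 4769/4000 m = 1.1923 m

T_s = v_R/a_R = (31/20)/5 = 0.3100 s
reaction-phase robot travel = 1.5500·0.2000 = 0.3100 m
robot under decel: 1.5500²/(2·5.0000) = 0.2402 m
human closes 1.2000·0.5100 = 0.6120 m
C+Z_d+Z_r = 0.0000+0.0100+0.0200 = 0.0300 m
S_min ≈ 0.3100+0.2402+0.6120+0.0300  ⇒  S_min = 4769/4000 m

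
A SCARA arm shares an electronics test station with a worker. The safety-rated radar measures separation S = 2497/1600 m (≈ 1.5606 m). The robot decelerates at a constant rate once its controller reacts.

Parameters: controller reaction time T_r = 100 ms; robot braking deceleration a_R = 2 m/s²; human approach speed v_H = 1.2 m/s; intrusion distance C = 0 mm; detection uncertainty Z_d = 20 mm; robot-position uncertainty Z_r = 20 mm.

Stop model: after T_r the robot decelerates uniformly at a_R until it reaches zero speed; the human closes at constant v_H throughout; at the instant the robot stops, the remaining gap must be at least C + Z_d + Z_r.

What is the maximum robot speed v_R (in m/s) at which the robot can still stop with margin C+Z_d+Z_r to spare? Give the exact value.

v_R_max = 27/20 m/s = 1.3500 m/s

at the boundary: (1/4)·v² + (7/10)·v + (-2241/1600) = 0
  disc = (7/10)² − 4·(1/4)·(-2241/1600) = 121/64 ; √disc = 11/8
  v_R = (−(7/10) + 11/8) / (2·(1/4)) = 27/20 m/s
check:
T_s = v_R/a_R = (27/20)/2 = 0.6750 s
robot covers v_R·T_r = 1.3500·0.1000 = 0.1350 m before braking
robot covers 1.3500·0.6750 − ½·2.0000·0.6750² = 0.4556 m while stopping
human closes 1.2000·0.7750 = 0.9300 m
margins: 0.0000+0.0200+0.0200 = 0.0400 m
sum ≈ 0.1350+0.4556+0.9300+0.0400 ≈ 1.5606 m = S ✓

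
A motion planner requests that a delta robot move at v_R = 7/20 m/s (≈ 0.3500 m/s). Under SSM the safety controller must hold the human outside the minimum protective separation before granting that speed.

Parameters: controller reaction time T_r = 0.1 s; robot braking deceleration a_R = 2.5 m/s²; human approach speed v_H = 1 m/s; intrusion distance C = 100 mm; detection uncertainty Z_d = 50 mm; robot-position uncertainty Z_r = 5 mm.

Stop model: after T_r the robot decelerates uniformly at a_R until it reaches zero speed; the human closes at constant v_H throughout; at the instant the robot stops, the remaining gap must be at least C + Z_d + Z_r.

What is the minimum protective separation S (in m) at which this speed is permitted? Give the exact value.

T_s = v_R/a_R = (7/20)/(5/2) = 0.1400 s
robot covers v_R·T_r = 0.3500·0.1000 = 0.0350 m before braking
robot under decel: 0.3500²/(2·2.5000) = 0.0245 m
human closes 1.0000·0.2400 = 0.2400 m
margins: 0.1000+0.0500+0.0050 = 0.1550 m
S_min ≈ 0.0350+0.0245+0.2400+0.1550  ⇒  S_min = 909/2000 m

S_min = 909/2000 m = 0.4545 m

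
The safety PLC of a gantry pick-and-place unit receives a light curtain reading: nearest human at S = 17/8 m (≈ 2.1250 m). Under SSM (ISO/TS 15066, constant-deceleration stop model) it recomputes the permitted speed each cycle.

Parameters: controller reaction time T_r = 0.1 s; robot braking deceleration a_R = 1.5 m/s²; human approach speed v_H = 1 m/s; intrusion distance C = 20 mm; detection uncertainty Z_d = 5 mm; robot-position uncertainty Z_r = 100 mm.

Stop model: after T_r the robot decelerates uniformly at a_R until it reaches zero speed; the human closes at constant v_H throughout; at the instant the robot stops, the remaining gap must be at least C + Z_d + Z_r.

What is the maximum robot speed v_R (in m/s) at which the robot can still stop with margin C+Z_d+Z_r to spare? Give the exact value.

v_R_max = 3/2 m/s = 1.5000 m/s

at the boundary: (1/3)·v² + (23/30)·v + (-19/10) = 0
  disc = (23/30)² − 4·(1/3)·(-19/10) = 2809/900 ; √disc = 53/30
  v_R = (−(23/30) + 53/30) / (2·(1/3)) = 3/2 m/s
check:
stop time T_s = (3/2)/(3/2) = 1.0000 s
reaction-phase robot travel = 1.5000·0.1000 = 0.1500 m
robot covers 1.5000·1.0000 − ½·1.5000·1.0000² = 0.7500 m while stopping
human closes 1.0000·1.1000 = 1.1000 m
margins: 0.0200+0.0050+0.1000 = 0.1250 m
sum ≈ 0.1500+0.7500+1.1000+0.1250 ≈ 2.1250 m = S ✓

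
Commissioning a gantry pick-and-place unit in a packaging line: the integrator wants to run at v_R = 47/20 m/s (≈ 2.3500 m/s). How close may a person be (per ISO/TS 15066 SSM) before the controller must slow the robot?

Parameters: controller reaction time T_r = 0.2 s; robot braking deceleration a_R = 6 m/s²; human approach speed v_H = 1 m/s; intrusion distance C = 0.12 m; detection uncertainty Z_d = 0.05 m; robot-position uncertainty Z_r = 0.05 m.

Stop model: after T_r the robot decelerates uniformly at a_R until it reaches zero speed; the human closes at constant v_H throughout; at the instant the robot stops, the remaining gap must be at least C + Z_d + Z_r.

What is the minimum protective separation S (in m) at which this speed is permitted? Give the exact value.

stop time T_s = (47/20)/6 = 0.3917 s
robot in T_r: 2.3500·0.2000 = 0.4700 m
braking distance = 2.3500²/(2·6.0000) = 0.4602 m
human over T_r+T_s: 1.0000·(0.2000+0.3917) = 0.5917 m
margins: 0.1200+0.0500+0.0500 = 0.2200 m
S_min ≈ 0.4700+0.4602+0.5917+0.2200  ⇒  S_min = 2787/1600 m

S_min = 2787/1600 m = 1.7419 m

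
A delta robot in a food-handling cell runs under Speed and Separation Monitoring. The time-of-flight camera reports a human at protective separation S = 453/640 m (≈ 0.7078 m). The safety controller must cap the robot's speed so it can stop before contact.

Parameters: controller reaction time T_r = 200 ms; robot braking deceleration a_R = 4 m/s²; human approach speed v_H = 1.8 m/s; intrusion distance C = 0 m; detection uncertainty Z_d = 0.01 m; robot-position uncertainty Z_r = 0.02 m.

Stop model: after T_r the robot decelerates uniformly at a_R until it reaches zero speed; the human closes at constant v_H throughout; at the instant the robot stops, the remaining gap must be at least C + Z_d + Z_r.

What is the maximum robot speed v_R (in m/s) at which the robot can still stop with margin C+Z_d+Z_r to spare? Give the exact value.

v_R_max = 9/20 m/s = 0.4500 m/s

quadratic (1/8)·v² + (13/20)·v + (-1017/3200) = 0
  disc = (13/20)² − 4·(1/8)·(-1017/3200) = 3721/6400 ; √disc = 61/80
  v_R = (−(13/20) + 61/80) / (2·(1/8)) = 9/20 m/s
check:
braking lasts T_s = (9/20)/4 = 0.1125 s
robot covers v_R·T_r = 0.4500·0.2000 = 0.0900 m before braking
braking distance = 0.4500²/(2·4.0000) = 0.0253 m
person approaches 1.8000·(0.2000+0.1125) = 0.5625 m
margins: 0.0000+0.0100+0.0200 = 0.0300 m
sum ≈ 0.0900+0.0253+0.5625+0.0300 ≈ 0.7078 m = S ✓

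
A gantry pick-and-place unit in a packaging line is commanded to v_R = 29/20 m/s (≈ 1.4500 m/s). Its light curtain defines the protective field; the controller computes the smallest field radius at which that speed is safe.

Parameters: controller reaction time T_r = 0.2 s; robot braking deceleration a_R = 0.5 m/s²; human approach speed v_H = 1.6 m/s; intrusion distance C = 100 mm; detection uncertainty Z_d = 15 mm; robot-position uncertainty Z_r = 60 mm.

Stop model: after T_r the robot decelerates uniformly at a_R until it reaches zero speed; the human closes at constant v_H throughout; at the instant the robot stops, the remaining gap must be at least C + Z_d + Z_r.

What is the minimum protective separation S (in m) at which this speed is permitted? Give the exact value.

S_min = 3011/400 m = 7.5275 m

T_s = v_R/a_R = (29/20)/(1/2) = 2.9000 s
robot covers v_R·T_r = 1.4500·0.2000 = 0.2900 m before braking
robot covers 1.4500·2.9000 − ½·0.5000·2.9000² = 2.1025 m while stopping
human closes 1.6000·3.1000 = 4.9600 m
margins: 0.1000+0.0150+0.0600 = 0.1750 m
S_min ≈ 0.2900+2.1025+4.9600+0.1750  ⇒  S_min = 3011/400 m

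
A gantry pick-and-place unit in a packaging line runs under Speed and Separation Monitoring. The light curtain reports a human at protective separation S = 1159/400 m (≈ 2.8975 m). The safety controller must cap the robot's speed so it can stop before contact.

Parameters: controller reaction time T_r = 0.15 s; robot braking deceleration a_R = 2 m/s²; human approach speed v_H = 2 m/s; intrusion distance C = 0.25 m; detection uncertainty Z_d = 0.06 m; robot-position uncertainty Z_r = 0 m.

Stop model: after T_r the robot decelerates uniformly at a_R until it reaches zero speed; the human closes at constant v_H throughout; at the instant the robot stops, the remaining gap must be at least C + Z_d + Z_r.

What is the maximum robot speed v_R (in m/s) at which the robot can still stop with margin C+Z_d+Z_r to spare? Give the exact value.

quadratic (1/4)·v² + (23/20)·v + (-183/80) = 0
  disc = (23/20)² − 4·(1/4)·(-183/80) = 361/100 ; √disc = 19/10
  v_R = (−(23/20) + 19/10) / (2·(1/4)) = 3/2 m/s
check:
stop time T_s = (3/2)/2 = 0.7500 s
reaction-phase robot travel = 1.5000·0.1500 = 0.2250 m
robot covers 1.5000·0.7500 − ½·2.0000·0.7500² = 0.5625 m while stopping
human closes 2.0000·0.9000 = 1.8000 m
C+Z_d+Z_r = 0.2500+0.0600+0.0000 = 0.3100 m
sum ≈ 0.2250+0.5625+1.8000+0.3100 ≈ 2.8975 m = S ✓

v_R_max = 3/2 m/s = 1.5000 m/s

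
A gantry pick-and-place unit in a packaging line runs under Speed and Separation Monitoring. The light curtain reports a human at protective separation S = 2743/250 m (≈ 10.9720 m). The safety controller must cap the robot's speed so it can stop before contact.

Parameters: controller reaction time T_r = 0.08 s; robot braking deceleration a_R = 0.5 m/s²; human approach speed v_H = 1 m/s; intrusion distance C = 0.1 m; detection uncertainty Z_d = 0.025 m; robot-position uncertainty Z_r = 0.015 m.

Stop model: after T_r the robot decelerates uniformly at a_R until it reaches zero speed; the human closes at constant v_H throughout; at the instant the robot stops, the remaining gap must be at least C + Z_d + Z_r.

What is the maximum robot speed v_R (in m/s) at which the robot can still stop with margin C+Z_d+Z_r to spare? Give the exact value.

at the boundary: (1)·v² + (52/25)·v + (-1344/125) = 0
  disc = (52/25)² − 4·(1)·(-1344/125) = 29584/625 ; √disc = 172/25
  v_R = (−(52/25) + 172/25) / (2·(1)) = 12/5 m/s
check:
T_s = v_R/a_R = (12/5)/(1/2) = 4.8000 s
robot covers v_R·T_r = 2.4000·0.0800 = 0.1920 m before braking
braking distance = 2.4000²/(2·0.5000) = 5.7600 m
human over T_r+T_s: 1.0000·(0.0800+4.8000) = 4.8800 m
C+Z_d+Z_r = 0.1000+0.0250+0.0150 = 0.1400 m
sum ≈ 0.1920+5.7600+4.8800+0.1400 ≈ 10.9720 m = S ✓

v_R_max = 12/5 m/s = 2.4000 m/s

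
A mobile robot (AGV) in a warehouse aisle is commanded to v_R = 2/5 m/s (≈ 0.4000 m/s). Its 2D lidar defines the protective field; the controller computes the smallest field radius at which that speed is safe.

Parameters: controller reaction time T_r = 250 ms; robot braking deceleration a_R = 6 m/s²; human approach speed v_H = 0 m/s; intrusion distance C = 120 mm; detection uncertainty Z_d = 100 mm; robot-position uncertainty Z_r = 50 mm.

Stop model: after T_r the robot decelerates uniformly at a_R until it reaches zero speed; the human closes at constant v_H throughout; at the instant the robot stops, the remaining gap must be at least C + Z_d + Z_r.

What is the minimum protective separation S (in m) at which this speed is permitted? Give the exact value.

braking lasts T_s = (2/5)/6 = 0.0667 s
robot covers v_R·T_r = 0.4000·0.2500 = 0.1000 m before braking
braking distance = 0.4000²/(2·6.0000) = 0.0133 m
human closes 0.0000·0.3167 = 0.0000 m
margins: 0.1200+0.1000+0.0500 = 0.2700 m
S_min ≈ 0.1000+0.0133+0.0000+0.2700  ⇒  S_min = 23/60 m

S_min = 23/60 m = 0.3833 m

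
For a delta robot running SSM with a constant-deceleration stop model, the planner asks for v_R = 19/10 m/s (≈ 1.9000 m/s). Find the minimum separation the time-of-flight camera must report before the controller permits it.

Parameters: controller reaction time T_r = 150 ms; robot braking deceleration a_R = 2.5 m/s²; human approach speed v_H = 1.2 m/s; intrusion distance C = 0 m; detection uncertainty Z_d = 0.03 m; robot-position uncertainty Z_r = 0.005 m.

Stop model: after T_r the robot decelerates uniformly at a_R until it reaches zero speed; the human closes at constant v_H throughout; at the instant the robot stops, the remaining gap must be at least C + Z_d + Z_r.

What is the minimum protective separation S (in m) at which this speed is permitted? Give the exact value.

S_min = 1067/500 m = 2.1340 m

braking lasts T_s = (19/10)/(5/2) = 0.7600 s
robot covers v_R·T_r = 1.9000·0.1500 = 0.2850 m before braking
robot covers 1.9000·0.7600 − ½·2.5000·0.7600² = 0.7220 m while stopping
person approaches 1.2000·(0.1500+0.7600) = 1.0920 m
residual clearance needed = 0.0000+0.0300+0.0050 = 0.0350 m
S_min ≈ 0.2850+0.7220+1.0920+0.0350  ⇒  S_min = 1067/500 m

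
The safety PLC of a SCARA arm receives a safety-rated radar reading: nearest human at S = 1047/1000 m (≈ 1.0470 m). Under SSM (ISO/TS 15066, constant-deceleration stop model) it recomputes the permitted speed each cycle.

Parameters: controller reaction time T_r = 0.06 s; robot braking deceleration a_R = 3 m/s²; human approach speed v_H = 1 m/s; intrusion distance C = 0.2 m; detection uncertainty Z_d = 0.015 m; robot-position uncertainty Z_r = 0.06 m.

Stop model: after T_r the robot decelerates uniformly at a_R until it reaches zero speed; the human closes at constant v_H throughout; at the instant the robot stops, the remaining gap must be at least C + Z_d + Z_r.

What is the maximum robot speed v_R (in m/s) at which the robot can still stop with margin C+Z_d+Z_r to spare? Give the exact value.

v_R_max = 6/5 m/s = 1.2000 m/s

collect terms ⇒ (1/6)·v_R² + (59/150)·v_R + (-89/125) = 0
  disc = (59/150)² − 4·(1/6)·(-89/125) = 14161/22500 ; √disc = 119/150
  v_R = (−(59/150) + 119/150) / (2·(1/6)) = 6/5 m/s
check:
braking lasts T_s = (6/5)/3 = 0.4000 s
robot in T_r: 1.2000·0.0600 = 0.0720 m
robot under decel: 1.2000²/(2·3.0000) = 0.2400 m
human closes 1.0000·0.4600 = 0.4600 m
C+Z_d+Z_r = 0.2000+0.0150+0.0600 = 0.2750 m
sum ≈ 0.0720+0.2400+0.4600+0.2750 ≈ 1.0470 m = S ✓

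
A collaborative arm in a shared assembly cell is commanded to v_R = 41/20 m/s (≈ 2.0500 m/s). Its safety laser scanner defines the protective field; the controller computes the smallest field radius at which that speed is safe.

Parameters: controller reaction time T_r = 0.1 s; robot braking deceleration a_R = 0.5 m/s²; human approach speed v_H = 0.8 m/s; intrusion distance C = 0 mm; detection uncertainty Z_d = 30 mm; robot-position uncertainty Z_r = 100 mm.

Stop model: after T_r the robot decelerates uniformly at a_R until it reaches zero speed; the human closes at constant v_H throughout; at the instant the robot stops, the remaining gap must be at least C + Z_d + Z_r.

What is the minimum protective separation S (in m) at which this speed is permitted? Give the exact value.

S_min = 3159/400 m = 7.8975 m

braking lasts T_s = (41/20)/(1/2) = 4.1000 s
reaction-phase robot travel = 2.0500·0.1000 = 0.2050 m
braking distance = 2.0500²/(2·0.5000) = 4.2025 m
person approaches 0.8000·(0.1000+4.1000) = 3.3600 m
residual clearance needed = 0.0000+0.0300+0.1000 = 0.1300 m
S_min ≈ 0.2050+4.2025+3.3600+0.1300  ⇒  S_min = 3159/400 m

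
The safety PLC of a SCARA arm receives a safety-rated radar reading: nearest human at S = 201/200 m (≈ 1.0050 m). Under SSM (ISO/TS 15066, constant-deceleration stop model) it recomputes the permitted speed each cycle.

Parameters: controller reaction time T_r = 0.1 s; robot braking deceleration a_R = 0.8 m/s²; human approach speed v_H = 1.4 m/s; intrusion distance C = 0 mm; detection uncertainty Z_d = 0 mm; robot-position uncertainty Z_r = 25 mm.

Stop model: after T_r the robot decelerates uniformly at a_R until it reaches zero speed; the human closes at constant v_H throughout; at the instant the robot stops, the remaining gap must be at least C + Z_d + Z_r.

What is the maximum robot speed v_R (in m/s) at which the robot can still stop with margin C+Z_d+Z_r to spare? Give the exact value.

v_R_max = 2/5 m/s = 0.4000 m/s

at the boundary: (5/8)·v² + (37/20)·v + (-21/25) = 0
  disc = (37/20)² − 4·(5/8)·(-21/25) = 2209/400 ; √disc = 47/20
  v_R = (−(37/20) + 47/20) / (2·(5/8)) = 2/5 m/s
check:
braking lasts T_s = (2/5)/(4/5) = 0.5000 s
robot in T_r: 0.4000·0.1000 = 0.0400 m
robot under decel: 0.4000²/(2·0.8000) = 0.1000 m
human over T_r+T_s: 1.4000·(0.1000+0.5000) = 0.8400 m
residual clearance needed = 0.0000+0.0000+0.0250 = 0.0250 m
sum ≈ 0.0400+0.1000+0.8400+0.0250 ≈ 1.0050 m = S ✓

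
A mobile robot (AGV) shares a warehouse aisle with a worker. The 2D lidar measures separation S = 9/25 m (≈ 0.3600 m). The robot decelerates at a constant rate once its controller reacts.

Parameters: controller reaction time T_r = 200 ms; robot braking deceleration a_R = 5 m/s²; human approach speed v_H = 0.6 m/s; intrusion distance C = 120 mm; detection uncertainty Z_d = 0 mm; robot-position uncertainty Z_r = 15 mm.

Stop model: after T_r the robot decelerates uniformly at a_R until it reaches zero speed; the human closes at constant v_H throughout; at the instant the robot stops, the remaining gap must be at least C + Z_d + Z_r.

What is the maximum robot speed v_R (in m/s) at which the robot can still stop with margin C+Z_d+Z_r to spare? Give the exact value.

v_R_max = 3/10 m/s = 0.3000 m/s

collect terms ⇒ (1/10)·v_R² + (8/25)·v_R + (-21/200) = 0
  disc = (8/25)² − 4·(1/10)·(-21/200) = 361/2500 ; √disc = 19/50
  v_R = (−(8/25) + 19/50) / (2·(1/10)) = 3/10 m/s
check:
T_s = v_R/a_R = (3/10)/5 = 0.0600 s
reaction-phase robot travel = 0.3000·0.2000 = 0.0600 m
robot under decel: 0.3000²/(2·5.0000) = 0.0090 m
human over T_r+T_s: 0.6000·(0.2000+0.0600) = 0.1560 m
C+Z_d+Z_r = 0.1200+0.0000+0.0150 = 0.1350 m
sum ≈ 0.0600+0.0090+0.1560+0.1350 ≈ 0.3600 m = S ✓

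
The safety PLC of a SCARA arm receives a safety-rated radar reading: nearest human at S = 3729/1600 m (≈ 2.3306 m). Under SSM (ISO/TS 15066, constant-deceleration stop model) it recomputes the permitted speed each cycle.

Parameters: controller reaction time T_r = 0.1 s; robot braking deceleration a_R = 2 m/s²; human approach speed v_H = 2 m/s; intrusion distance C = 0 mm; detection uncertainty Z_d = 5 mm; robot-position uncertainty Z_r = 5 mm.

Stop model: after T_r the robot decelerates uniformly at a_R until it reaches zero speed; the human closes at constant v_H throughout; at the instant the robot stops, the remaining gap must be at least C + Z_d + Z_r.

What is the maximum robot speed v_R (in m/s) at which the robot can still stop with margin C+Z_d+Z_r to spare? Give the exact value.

collect terms ⇒ (1/4)·v_R² + (11/10)·v_R + (-3393/1600) = 0
  disc = (11/10)² − 4·(1/4)·(-3393/1600) = 5329/1600 ; √disc = 73/40
  v_R = (−(11/10) + 73/40) / (2·(1/4)) = 29/20 m/s
check:
braking lasts T_s = (29/20)/2 = 0.7250 s
robot covers v_R·T_r = 1.4500·0.1000 = 0.1450 m before braking
robot under decel: 1.4500²/(2·2.0000) = 0.5256 m
person approaches 2.0000·(0.1000+0.7250) = 1.6500 m
C+Z_d+Z_r = 0.0000+0.0050+0.0050 = 0.0100 m
sum ≈ 0.1450+0.5256+1.6500+0.0100 ≈ 2.3306 m = S ✓

v_R_max = 29/20 m/s = 1.4500 m/s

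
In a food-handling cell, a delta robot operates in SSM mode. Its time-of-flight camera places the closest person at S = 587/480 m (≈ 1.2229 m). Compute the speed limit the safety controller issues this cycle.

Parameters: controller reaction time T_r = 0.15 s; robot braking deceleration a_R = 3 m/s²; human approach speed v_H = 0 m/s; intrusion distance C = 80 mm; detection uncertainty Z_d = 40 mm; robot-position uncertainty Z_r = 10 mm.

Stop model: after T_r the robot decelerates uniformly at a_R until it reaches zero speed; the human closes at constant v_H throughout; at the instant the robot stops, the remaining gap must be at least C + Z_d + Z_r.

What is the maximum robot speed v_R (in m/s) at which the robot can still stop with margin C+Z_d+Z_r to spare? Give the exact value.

quadratic (1/6)·v² + (3/20)·v + (-2623/2400) = 0
  disc = (3/20)² − 4·(1/6)·(-2623/2400) = 169/225 ; √disc = 13/15
  v_R = (−(3/20) + 13/15) / (2·(1/6)) = 43/20 m/s
check:
braking lasts T_s = (43/20)/3 = 0.7167 s
robot covers v_R·T_r = 2.1500·0.1500 = 0.3225 m before braking
robot covers 2.1500·0.7167 − ½·3.0000·0.7167² = 0.7704 m while stopping
human closes 0.0000·0.8667 = 0.0000 m
C+Z_d+Z_r = 0.0800+0.0400+0.0100 = 0.1300 m
sum ≈ 0.3225+0.7704+0.0000+0.1300 ≈ 1.2229 m = S ✓

v_R_max = 43/20 m/s = 2.1500 m/s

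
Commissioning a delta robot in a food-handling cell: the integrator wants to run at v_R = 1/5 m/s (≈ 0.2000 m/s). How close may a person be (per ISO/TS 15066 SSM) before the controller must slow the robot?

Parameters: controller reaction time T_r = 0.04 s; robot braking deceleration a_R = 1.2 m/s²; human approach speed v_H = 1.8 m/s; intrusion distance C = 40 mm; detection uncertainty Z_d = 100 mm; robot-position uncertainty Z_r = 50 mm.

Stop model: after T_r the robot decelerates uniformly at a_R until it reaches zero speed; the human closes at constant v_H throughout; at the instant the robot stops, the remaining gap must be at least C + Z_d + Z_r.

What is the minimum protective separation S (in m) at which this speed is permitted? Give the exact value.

stop time T_s = (1/5)/(6/5) = 0.1667 s
robot covers v_R·T_r = 0.2000·0.0400 = 0.0080 m before braking
robot covers 0.2000·0.1667 − ½·1.2000·0.1667² = 0.0167 m while stopping
person approaches 1.8000·(0.0400+0.1667) = 0.3720 m
C+Z_d+Z_r = 0.0400+0.1000+0.0500 = 0.1900 m
S_min ≈ 0.0080+0.0167+0.3720+0.1900  ⇒  S_min = 44/75 m

S_min = 44/75 m = 0.5867 m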